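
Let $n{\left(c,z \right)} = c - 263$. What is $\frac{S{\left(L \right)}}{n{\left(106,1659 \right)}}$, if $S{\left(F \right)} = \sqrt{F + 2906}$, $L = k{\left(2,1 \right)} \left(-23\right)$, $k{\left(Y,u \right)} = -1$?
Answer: $- \frac{\sqrt{2929}}{157} \approx -0.34472$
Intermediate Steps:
$n{\left(c,z \right)} = -263 + c$
$L = 23$ ($L = \left(-1\right) \left(-23\right) = 23$)
$S{\left(F \right)} = \sqrt{2906 + F}$
$\frac{S{\left(L \right)}}{n{\left(106,1659 \right)}} = \frac{\sqrt{2906 + 23}}{-263 + 106} = \frac{\sqrt{2929}}{-157} = \sqrt{2929} \left(- \frac{1}{157}\right) = - \frac{\sqrt{2929}}{157}$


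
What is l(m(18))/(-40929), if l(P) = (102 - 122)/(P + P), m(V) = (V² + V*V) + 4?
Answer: 5/13342854 ≈ 3.7473e-7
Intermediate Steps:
m(V) = 4 + 2*V² (m(V) = (V² + V²) + 4 = 2*V² + 4 = 4 + 2*V²)
l(P) = -10/P (l(P) = -20*1/(2*P) = -10/P)
l(m(18))/(-40929) = -10/(4 + 2*18²)/(-40929) = -10/(4 + 2*324)*(-1/40929) = -10/(4 + 648)*(-1/40929) = -10/652*(-1/40929) = -10*1/652*(-1/40929) = -5/326*(-1/40929) = 5/13342854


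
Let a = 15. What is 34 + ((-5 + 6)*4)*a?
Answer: 94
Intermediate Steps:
34 + ((-5 + 6)*4)*a = 34 + ((-5 + 6)*4)*15 = 34 + (1*4)*15 = 34 + 4*15 = 34 + 60 = 94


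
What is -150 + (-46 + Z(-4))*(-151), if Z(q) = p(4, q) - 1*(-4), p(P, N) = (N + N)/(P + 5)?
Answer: 56936/9 ≈ 6326.2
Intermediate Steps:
p(P, N) = 2*N/(5 + P) (p(P, N) = (2*N)/(5 + P) = 2*N/(5 + P))
Z(q) = 4 + 2*q/9 (Z(q) = 2*q/(5 + 4) - 1*(-4) = 2*q/9 + 4 = 4 + 2*q/9)
-150 + (-46 + Z(-4))*(-151) = -150 + (-46 + (4 + (2/9)*(-4)))*(-151) = -150 + (-46 + (4 - 8/9))*(-151) = -150 + (-46 + 28/9)*(-151) = -150 - 386/9*(-151) = -150 + 58286/9 = 56936/9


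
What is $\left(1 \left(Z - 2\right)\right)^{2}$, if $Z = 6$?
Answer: $16$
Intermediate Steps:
$\left(1 \left(Z - 2\right)\right)^{2} = \left(1 \left(6 - 2\right)\right)^{2} = \left(1 \cdot 4\right)^{2} = 4^{2} = 16$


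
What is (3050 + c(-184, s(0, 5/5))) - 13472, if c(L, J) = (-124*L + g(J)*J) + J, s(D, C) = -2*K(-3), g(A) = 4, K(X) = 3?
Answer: 12364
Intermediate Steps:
s(D, C) = -6 (s(D, C) = -2*3 = -6)
c(L, J) = -124*L + 5*J (c(L, J) = (-124*L + 4*J) + J = -124*L + 5*J)
(3050 + c(-184, s(0, 5/5))) - 13472 = (3050 + (-124*(-184) + 5*(-6))) - 13472 = (3050 + (22816 - 30)) - 13472 = (3050 + 22786) - 13472 = 25836 - 13472 = 12364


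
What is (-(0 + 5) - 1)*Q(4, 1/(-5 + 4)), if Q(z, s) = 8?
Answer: -48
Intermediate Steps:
(-(0 + 5) - 1)*Q(4, 1/(-5 + 4)) = (-(0 + 5) - 1)*8 = (-1*5 - 1)*8 = (-5 - 1)*8 = -6*8 = -48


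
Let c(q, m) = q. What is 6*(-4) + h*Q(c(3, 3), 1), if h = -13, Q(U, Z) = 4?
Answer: -76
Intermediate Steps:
6*(-4) + h*Q(c(3, 3), 1) = 6*(-4) - 13*4 = -24 - 52 = -76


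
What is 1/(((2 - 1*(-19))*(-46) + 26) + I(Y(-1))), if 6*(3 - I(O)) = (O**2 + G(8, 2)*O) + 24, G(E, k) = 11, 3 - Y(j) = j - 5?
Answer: -1/971 ≈ -0.0010299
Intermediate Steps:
Y(j) = 8 - j (Y(j) = 3 - (j - 5) = 3 - (-5 + j) = 3 + (5 - j) = 8 - j)
I(O) = -1 - 11*O/6 - O**2/6 (I(O) = 3 - ((O**2 + 11*O) + 24)/6 = 3 - (24 + O**2 + 11*O)/6 = 3 + (-4 - 11*O/6 - O**2/6) = -1 - 11*O/6 - O**2/6)
1/(((2 - 1*(-19))*(-46) + 26) + I(Y(-1))) = 1/(((2 - 1*(-19))*(-46) + 26) + (-1 - 11*(8 - 1*(-1))/6 - (8 - 1*(-1))**2/6)) = 1/(((2 + 19)*(-46) + 26) + (-1 - 11*(8 + 1)/6 - (8 + 1)**2/6)) = 1/((21*(-46) + 26) + (-1 - 11/6*9 - 1/6*9**2)) = 1/((-966 + 26) + (-1 - 33/2 - 1/6*81)) = 1/(-940 + (-1 - 33/2 - 27/2)) = 1/(-940 - 31) = 1/(-971) = -1/971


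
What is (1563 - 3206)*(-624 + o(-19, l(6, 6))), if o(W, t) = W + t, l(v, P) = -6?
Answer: 1066307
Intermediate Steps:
(1563 - 3206)*(-624 + o(-19, l(6, 6))) = (1563 - 3206)*(-624 + (-19 - 6)) = -1643*(-624 - 25) = -1643*(-649) = 1066307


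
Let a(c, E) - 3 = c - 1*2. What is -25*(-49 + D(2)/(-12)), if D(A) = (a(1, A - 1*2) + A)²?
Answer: 3775/3 ≈ 1258.3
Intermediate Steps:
a(c, E) = 1 + c (a(c, E) = 3 + (c - 1*2) = 3 + (c - 2) = 3 + (-2 + c) = 1 + c)
D(A) = (2 + A)² (D(A) = ((1 + 1) + A)² = (2 + A)²)
-25*(-49 + D(2)/(-12)) = -25*(-49 + (2 + 2)²/(-12)) = -25*(-49 + 4²*(-1/12)) = -25*(-49 + 16*(-1/12)) = -25*(-49 - 4/3) = -25*(-151/3) = 3775/3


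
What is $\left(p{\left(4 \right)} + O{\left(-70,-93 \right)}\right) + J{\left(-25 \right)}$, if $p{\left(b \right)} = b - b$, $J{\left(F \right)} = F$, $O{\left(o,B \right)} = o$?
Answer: $-95$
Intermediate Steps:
$p{\left(b \right)} = 0$
$\left(p{\left(4 \right)} + O{\left(-70,-93 \right)}\right) + J{\left(-25 \right)} = \left(0 - 70\right) - 25 = -70 - 25 = -95$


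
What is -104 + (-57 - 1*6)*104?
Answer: -6656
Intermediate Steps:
-104 + (-57 - 1*6)*104 = -104 + (-57 - 6)*104 = -104 - 63*104 = -104 - 6552 = -6656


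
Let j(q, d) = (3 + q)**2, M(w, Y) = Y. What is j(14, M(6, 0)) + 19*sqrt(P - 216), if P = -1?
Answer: 289 + 19*I*sqrt(217) ≈ 289.0 + 279.89*I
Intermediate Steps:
j(14, M(6, 0)) + 19*sqrt(P - 216) = (3 + 14)**2 + 19*sqrt(-1 - 216) = 17**2 + 19*sqrt(-217) = 289 + 19*(I*sqrt(217)) = 289 + 19*I*sqrt(217)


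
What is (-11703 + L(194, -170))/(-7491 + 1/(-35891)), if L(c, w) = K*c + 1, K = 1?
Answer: 206516814/134429741 ≈ 1.5362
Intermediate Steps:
L(c, w) = 1 + c (L(c, w) = 1*c + 1 = c + 1 = 1 + c)
(-11703 + L(194, -170))/(-7491 + 1/(-35891)) = (-11703 + (1 + 194))/(-7491 + 1/(-35891)) = (-11703 + 195)/(-7491 - 1/35891) = -11508/(-268859482/35891) = -11508*(-35891/268859482) = 206516814/134429741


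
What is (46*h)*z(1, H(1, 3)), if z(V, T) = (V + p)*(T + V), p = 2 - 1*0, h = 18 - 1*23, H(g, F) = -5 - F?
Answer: 4830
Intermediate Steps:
h = -5 (h = 18 - 23 = -5)
p = 2 (p = 2 + 0 = 2)
z(V, T) = (2 + V)*(T + V) (z(V, T) = (V + 2)*(T + V) = (2 + V)*(T + V))
(46*h)*z(1, H(1, 3)) = (46*(-5))*(1² + 2*(-5 - 1*3) + 2*1 + (-5 - 1*3)*1) = -230*(1 + 2*(-5 - 3) + 2 + (-5 - 3)*1) = -230*(1 + 2*(-8) + 2 - 8*1) = -230*(1 - 16 + 2 - 8) = -230*(-21) = 4830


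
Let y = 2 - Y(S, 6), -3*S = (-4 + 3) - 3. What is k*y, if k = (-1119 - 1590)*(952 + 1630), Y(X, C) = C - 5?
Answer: -6994638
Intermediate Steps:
S = 4/3 (S = -((-4 + 3) - 3)/3 = -(-1 - 3)/3 = -1/3*(-4) = 4/3 ≈ 1.3333)
Y(X, C) = -5 + C
y = 1 (y = 2 - (-5 + 6) = 2 - 1*1 = 2 - 1 = 1)
k = -6994638 (k = -2709*2582 = -6994638)
k*y = -6994638*1 = -6994638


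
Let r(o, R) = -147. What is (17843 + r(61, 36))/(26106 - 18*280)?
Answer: 8848/10533 ≈ 0.84003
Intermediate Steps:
(17843 + r(61, 36))/(26106 - 18*280) = (17843 - 147)/(26106 - 18*280) = 17696/(26106 - 5040) = 17696/21066 = 17696*(1/21066) = 8848/10533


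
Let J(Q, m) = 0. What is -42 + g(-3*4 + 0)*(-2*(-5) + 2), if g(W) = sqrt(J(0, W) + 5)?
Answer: -42 + 12*sqrt(5) ≈ -15.167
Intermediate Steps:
g(W) = sqrt(5) (g(W) = sqrt(0 + 5) = sqrt(5))
-42 + g(-3*4 + 0)*(-2*(-5) + 2) = -42 + sqrt(5)*(-2*(-5) + 2) = -42 + sqrt(5)*(10 + 2) = -42 + sqrt(5)*12 = -42 + 12*sqrt(5)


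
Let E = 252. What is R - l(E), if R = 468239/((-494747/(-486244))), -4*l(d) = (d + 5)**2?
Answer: 85762832897/179908 ≈ 4.7670e+5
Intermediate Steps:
l(d) = -(5 + d)**2/4 (l(d) = -(d + 5)**2/4 = -(5 + d)**2/4)
R = 20698036756/44977 (R = 468239/((-494747*(-1/486244))) = 468239/(44977/44204) = 468239*(44204/44977) = 20698036756/44977 ≈ 4.6019e+5)
R - l(E) = 20698036756/44977 - (-1)*(5 + 252)**2/4 = 20698036756/44977 - (-1)*257**2/4 = 20698036756/44977 - (-1)*66049/4 = 20698036756/44977 - 1*(-66049/4) = 20698036756/44977 + 66049/4 = 85762832897/179908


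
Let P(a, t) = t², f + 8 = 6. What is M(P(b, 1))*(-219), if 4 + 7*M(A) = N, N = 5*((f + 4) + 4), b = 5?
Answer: -5694/7 ≈ -813.43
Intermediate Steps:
f = -2 (f = -8 + 6 = -2)
N = 30 (N = 5*((-2 + 4) + 4) = 5*(2 + 4) = 5*6 = 30)
M(A) = 26/7 (M(A) = -4/7 + (⅐)*30 = -4/7 + 30/7 = 26/7)
M(P(b, 1))*(-219) = (26/7)*(-219) = -5694/7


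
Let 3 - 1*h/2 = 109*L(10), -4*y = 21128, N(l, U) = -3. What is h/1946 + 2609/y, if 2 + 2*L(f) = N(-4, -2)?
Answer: -3897/18487 ≈ -0.21080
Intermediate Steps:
y = -5282 (y = -¼*21128 = -5282)
L(f) = -5/2 (L(f) = -1 + (½)*(-3) = -1 - 3/2 = -5/2)
h = 551 (h = 6 - 218*(-5)/2 = 6 - 2*(-545/2) = 6 + 545 = 551)
h/1946 + 2609/y = 551/1946 + 2609/(-5282) = 551*(1/1946) + 2609*(-1/5282) = 551/1946 - 2609/5282 = -3897/18487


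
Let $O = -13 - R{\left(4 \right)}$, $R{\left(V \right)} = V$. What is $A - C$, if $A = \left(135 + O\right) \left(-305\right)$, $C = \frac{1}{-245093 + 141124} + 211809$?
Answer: $- \frac{25763414230}{103969} \approx -2.478 \cdot 10^{5}$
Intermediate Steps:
$O = -17$ ($O = -13 - 4 = -17$)
$C = \frac{22021569920}{103969}$ ($C = \frac{1}{-103969} + 211809 = - \frac{1}{103969} + 211809 = \frac{22021569920}{103969} \approx 2.1181 \cdot 10^{5}$)
$A = -35990$ ($A = \left(135 - 17\right) \left(-305\right) = 118 \left(-305\right) = -35990$)
$A - C = -35990 - \frac{22021569920}{103969} = - \frac{25763414230}{103969}$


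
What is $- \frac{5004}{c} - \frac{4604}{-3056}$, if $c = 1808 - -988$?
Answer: $- \frac{50405}{178012} \approx -0.28315$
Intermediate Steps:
$c = 2796$ ($c = 1808 + 988 = 2796$)
$- \frac{5004}{c} - \frac{4604}{-3056} = - \frac{5004}{2796} - \frac{4604}{-3056} = \left(-5004\right) \frac{1}{2796} - - \frac{1151}{764} = - \frac{417}{233} + \frac{1151}{764} = - \frac{50405}{178012}$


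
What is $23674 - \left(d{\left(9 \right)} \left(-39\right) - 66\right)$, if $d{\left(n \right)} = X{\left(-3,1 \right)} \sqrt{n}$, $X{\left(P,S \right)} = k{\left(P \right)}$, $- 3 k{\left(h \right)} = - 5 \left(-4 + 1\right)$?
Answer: $23155$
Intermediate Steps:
$k{\left(h \right)} = -5$ ($k{\left(h \right)} = - \frac{\left(-5\right) \left(-4 + 1\right)}{3} = - \frac{\left(-5\right) \left(-3\right)}{3} = \left(- \frac{1}{3}\right) 15 = -5$)
$X{\left(P,S \right)} = -5$
$d{\left(n \right)} = - 5 \sqrt{n}$
$23674 - \left(d{\left(9 \right)} \left(-39\right) - 66\right) = 23674 - \left(- 5 \sqrt{9} \left(-39\right) - 66\right) = 23674 - \left(\left(-5\right) 3 \left(-39\right) - 66\right) = 23674 - \left(\left(-15\right) \left(-39\right) - 66\right) = 23674 - \left(585 - 66\right) = 23674 - 519 = 23155$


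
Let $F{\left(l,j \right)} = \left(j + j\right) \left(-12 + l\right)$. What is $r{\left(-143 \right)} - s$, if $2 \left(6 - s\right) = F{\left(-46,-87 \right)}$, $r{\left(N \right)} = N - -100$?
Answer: $4997$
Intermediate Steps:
$r{\left(N \right)} = 100 + N$ ($r{\left(N \right)} = N + 100 = 100 + N$)
$F{\left(l,j \right)} = 2 j \left(-12 + l\right)$
$s = -5040$ ($s = 6 - \frac{2 \left(-87\right) \left(-12 - 46\right)}{2} = 6 - \frac{2 \left(-87\right) \left(-58\right)}{2} = 6 - 5046 = -5040$)
$r{\left(-143 \right)} - s = \left(100 - 143\right) - -5040 = -43 + 5040 = 4997$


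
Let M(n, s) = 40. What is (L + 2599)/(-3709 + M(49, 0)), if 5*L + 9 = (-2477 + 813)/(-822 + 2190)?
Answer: -2220398/3136995 ≈ -0.70781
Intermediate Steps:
L = -1747/855 (L = -9/5 + ((-2477 + 813)/(-822 + 2190))/5 = -9/5 + (-1664/1368)/5 = -9/5 + (-1664*1/1368)/5 = -9/5 + (⅕)*(-208/171) = -9/5 - 208/855 = -1747/855 ≈ -2.0433)
(L + 2599)/(-3709 + M(49, 0)) = (-1747/855 + 2599)/(-3709 + 40) = (2220398/855)/(-3669) = (2220398/855)*(-1/3669) = -2220398/3136995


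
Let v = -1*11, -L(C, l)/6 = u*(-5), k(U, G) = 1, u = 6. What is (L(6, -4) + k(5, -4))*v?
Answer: -1991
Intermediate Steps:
L(C, l) = 180 (L(C, l) = -36*(-5) = -6*(-30) = 180)
v = -11
(L(6, -4) + k(5, -4))*v = (180 + 1)*(-11) = 181*(-11) = -1991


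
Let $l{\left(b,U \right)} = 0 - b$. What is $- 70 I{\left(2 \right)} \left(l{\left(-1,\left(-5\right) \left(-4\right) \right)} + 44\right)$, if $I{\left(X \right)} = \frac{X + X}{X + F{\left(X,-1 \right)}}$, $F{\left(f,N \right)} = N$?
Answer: $-12600$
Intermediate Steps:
$l{\left(b,U \right)} = - b$
$I{\left(X \right)} = \frac{2 X}{-1 + X}$ ($I{\left(X \right)} = \frac{X + X}{X - 1} = \frac{2 X}{-1 + X}$)
$- 70 I{\left(2 \right)} \left(l{\left(-1,\left(-5\right) \left(-4\right) \right)} + 44\right) = - 70 \cdot 2 \cdot 2 \frac{1}{-1 + 2} \left(\left(-1\right) \left(-1\right) + 44\right) = - 70 \cdot 2 \cdot 2 \cdot 1^{-1} \left(1 + 44\right) = - 70 \cdot 2 \cdot 2 \cdot 1 \cdot 45 = - 70 \cdot 4 \cdot 45 = \left(-70\right) 180 = -12600$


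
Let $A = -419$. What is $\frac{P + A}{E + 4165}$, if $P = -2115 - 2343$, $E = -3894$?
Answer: $- \frac{4877}{271} \approx -17.996$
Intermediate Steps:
$P = -4458$ ($P = -2115 - 2343 = -4458$)
$\frac{P + A}{E + 4165} = \frac{-4458 - 419}{-3894 + 4165} = - \frac{4877}{271}$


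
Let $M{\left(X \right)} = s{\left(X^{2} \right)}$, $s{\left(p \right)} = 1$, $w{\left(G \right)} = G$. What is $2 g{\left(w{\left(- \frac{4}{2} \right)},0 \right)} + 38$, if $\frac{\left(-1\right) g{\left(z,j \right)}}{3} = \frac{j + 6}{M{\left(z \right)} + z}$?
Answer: $74$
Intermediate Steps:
$M{\left(X \right)} = 1$
$g{\left(z,j \right)} = - \frac{3 \left(6 + j\right)}{1 + z}$ ($g{\left(z,j \right)} = - 3 \frac{j + 6}{1 + z} = - 3 \frac{6 + j}{1 + z} = - \frac{3 \left(6 + j\right)}{1 + z}$)
$2 g{\left(w{\left(- \frac{4}{2} \right)},0 \right)} + 38 = 2 \frac{3 \left(-6 - 0\right)}{1 - \frac{4}{2}} + 38 = 2 \frac{3 \left(-6 + 0\right)}{1 - 2} + 38 = 2 \cdot 3 \frac{1}{1 - 2} \left(-6\right) + 38 = 2 \cdot 3 \frac{1}{-1} \left(-6\right) + 38 = 2 \cdot 3 \left(-1\right) \left(-6\right) + 38 = 2 \cdot 18 + 38 = 36 + 38 = 74$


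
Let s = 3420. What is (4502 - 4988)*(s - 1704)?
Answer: -833976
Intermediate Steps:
(4502 - 4988)*(s - 1704) = (4502 - 4988)*(3420 - 1704) = -486*1716 = -833976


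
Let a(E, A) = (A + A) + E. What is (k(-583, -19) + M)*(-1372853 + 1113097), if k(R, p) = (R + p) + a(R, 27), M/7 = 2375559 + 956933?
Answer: -6059149759628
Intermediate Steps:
a(E, A) = E + 2*A (a(E, A) = 2*A + E = E + 2*A)
M = 23327444 (M = 7*(2375559 + 956933) = 7*3332492 = 23327444)
k(R, p) = 54 + p + 2*R (k(R, p) = (R + p) + (R + 2*27) = (R + p) + (R + 54) = (R + p) + (54 + R) = 54 + p + 2*R)
(k(-583, -19) + M)*(-1372853 + 1113097) = ((54 - 19 + 2*(-583)) + 23327444)*(-1372853 + 1113097) = ((54 - 19 - 1166) + 23327444)*(-259756) = (-1131 + 23327444)*(-259756) = 23326313*(-259756) = -6059149759628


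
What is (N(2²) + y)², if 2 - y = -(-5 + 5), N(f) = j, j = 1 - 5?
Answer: 4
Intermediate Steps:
j = -4
N(f) = -4
y = 2 (y = 2 - (-1)*(-5 + 5) = 2 - (-1)*0 = 2 - 1*0 = 2 + 0 = 2)
(N(2²) + y)² = (-4 + 2)² = (-2)² = 4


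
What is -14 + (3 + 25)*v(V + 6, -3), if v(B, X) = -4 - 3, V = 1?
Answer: -210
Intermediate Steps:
v(B, X) = -7
-14 + (3 + 25)*v(V + 6, -3) = -14 + (3 + 25)*(-7) = -14 + 28*(-7) = -14 - 196 = -210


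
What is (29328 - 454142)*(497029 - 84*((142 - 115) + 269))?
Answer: -200582302310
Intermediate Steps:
(29328 - 454142)*(497029 - 84*((142 - 115) + 269)) = -424814*(497029 - 84*(27 + 269)) = -424814*(497029 - 84*296) = -424814*(497029 - 24864) = -424814*472165 = -200582302310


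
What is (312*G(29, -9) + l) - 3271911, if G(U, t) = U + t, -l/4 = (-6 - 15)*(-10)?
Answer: -3266511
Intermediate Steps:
l = -840 (l = -4*(-6 - 15)*(-10) = -(-84)*(-10) = -4*210 = -840)
(312*G(29, -9) + l) - 3271911 = (312*(29 - 9) - 840) - 3271911 = (312*20 - 840) - 3271911 = (6240 - 840) - 3271911 = 5400 - 3271911 = -3266511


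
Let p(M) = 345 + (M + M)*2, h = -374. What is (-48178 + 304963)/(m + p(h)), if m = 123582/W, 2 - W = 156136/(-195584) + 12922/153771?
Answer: 154131697433535/26638148882767 ≈ 5.7861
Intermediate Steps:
W = 10204018367/3759393408 (W = 2 - (156136/(-195584) + 12922/153771) = 2 - (156136*(-1/195584) + 12922*(1/153771)) = 2 - (-19517/24448 + 12922/153771) = 2 - 1*(-2685231551/3759393408) = 2 + 2685231551/3759393408 = 10204018367/3759393408 ≈ 2.7143)
m = 464593356147456/10204018367 (m = 123582/(10204018367/3759393408) = 123582*(3759393408/10204018367) = 464593356147456/10204018367 ≈ 45530.)
p(M) = 345 + 4*M (p(M) = 345 + (2*M)*2 = 345 + 4*M)
(-48178 + 304963)/(m + p(h)) = (-48178 + 304963)/(464593356147456/10204018367 + (345 + 4*(-374))) = 256785/(464593356147456/10204018367 + (345 - 1496)) = 256785/(464593356147456/10204018367 - 1151) = 256785/(452848531007039/10204018367) = 256785*(10204018367/452848531007039) = 154131697433535/26638148882767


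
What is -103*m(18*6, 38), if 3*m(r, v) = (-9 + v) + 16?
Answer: -1545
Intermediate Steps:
m(r, v) = 7/3 + v/3 (m(r, v) = ((-9 + v) + 16)/3 = (7 + v)/3 = 7/3 + v/3)
-103*m(18*6, 38) = -103*(7/3 + (⅓)*38) = -103*(7/3 + 38/3) = -103*15 = -1545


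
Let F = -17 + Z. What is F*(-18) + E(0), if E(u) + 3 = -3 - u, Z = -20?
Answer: 660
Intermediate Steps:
F = -37 (F = -17 - 20 = -37)
E(u) = -6 - u (E(u) = -3 + (-3 - u) = -6 - u)
F*(-18) + E(0) = -37*(-18) + (-6 - 1*0) = 666 + (-6 + 0) = 666 - 6 = 660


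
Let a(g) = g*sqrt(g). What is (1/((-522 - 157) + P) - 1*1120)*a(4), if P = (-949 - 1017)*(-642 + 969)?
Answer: -5766306568/643561 ≈ -8960.0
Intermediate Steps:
a(g) = g**(3/2)
P = -642882 (P = -1966*327 = -642882)
(1/((-522 - 157) + P) - 1*1120)*a(4) = (1/((-522 - 157) - 642882) - 1*1120)*4**(3/2) = (1/(-679 - 642882) - 1120)*8 = (1/(-643561) - 1120)*8 = (-1/643561 - 1120)*8 = -720788321/643561*8 = -5766306568/643561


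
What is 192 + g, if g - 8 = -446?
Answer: -246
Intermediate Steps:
g = -438 (g = 8 - 446 = -438)
192 + g = 192 - 438 = -246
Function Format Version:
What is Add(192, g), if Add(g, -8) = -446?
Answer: -246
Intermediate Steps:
g = -438 (g = Add(8, -446) = -438)
Add(192, g) = Add(192, -438) = -246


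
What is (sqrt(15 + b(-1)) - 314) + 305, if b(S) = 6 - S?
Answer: -9 + sqrt(22) ≈ -4.3096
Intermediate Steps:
(sqrt(15 + b(-1)) - 314) + 305 = (sqrt(15 + (6 - 1*(-1))) - 314) + 305 = (sqrt(15 + (6 + 1)) - 314) + 305 = (sqrt(15 + 7) - 314) + 305 = (sqrt(22) - 314) + 305 = (-314 + sqrt(22)) + 305 = -9 + sqrt(22)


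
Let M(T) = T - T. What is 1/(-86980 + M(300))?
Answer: -1/86980 ≈ -1.1497e-5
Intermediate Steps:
M(T) = 0
1/(-86980 + M(300)) = 1/(-86980 + 0) = 1/(-86980) = -1/86980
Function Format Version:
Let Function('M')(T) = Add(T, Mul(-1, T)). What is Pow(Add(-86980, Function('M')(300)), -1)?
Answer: Rational(-1, 86980) ≈ -1.1497e-5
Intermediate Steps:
Function('M')(T) = 0
Pow(Add(-86980, Function('M')(300)), -1) = Pow(Add(-86980, 0), -1) = Pow(-86980, -1) = Rational(-1, 86980)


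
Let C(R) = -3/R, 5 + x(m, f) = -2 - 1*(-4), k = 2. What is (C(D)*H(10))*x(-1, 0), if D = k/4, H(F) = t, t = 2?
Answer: 36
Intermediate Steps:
H(F) = 2
x(m, f) = -3 (x(m, f) = -5 + (-2 - 1*(-4)) = -5 + (-2 + 4) = -5 + 2 = -3)
D = ½ (D = 2/4 = 2*(¼) = ½ ≈ 0.50000)
(C(D)*H(10))*x(-1, 0) = (-3/½*2)*(-3) = (-3*2*2)*(-3) = -6*2*(-3) = -12*(-3) = 36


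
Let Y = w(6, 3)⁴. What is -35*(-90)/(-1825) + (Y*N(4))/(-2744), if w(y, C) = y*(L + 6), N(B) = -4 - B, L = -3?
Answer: 7620030/25039 ≈ 304.33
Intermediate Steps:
w(y, C) = 3*y (w(y, C) = y*(-3 + 6) = y*3 = 3*y)
Y = 104976 (Y = (3*6)⁴ = 18⁴ = 104976)
-35*(-90)/(-1825) + (Y*N(4))/(-2744) = -35*(-90)/(-1825) + (104976*(-4 - 1*4))/(-2744) = 3150*(-1/1825) + (104976*(-4 - 4))*(-1/2744) = -126/73 + (104976*(-8))*(-1/2744) = -126/73 - 839808*(-1/2744) = -126/73 + 104976/343 = 7620030/25039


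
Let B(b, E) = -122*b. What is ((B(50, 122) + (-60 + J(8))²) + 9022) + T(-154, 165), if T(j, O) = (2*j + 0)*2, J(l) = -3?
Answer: 6275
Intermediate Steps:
T(j, O) = 4*j (T(j, O) = (2*j)*2 = 4*j)
((B(50, 122) + (-60 + J(8))²) + 9022) + T(-154, 165) = ((-122*50 + (-60 - 3)²) + 9022) + 4*(-154) = ((-6100 + (-63)²) + 9022) - 616 = ((-6100 + 3969) + 9022) - 616 = (-2131 + 9022) - 616 = 6891 - 616 = 6275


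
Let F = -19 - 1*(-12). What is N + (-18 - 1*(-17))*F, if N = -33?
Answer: -26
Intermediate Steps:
F = -7 (F = -19 + 12 = -7)
N + (-18 - 1*(-17))*F = -33 + (-18 - 1*(-17))*(-7) = -33 + (-18 + 17)*(-7) = -33 - 1*(-7) = -33 + 7 = -26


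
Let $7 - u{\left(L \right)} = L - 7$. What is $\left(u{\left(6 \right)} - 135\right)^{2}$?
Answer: $16129$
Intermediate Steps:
$u{\left(L \right)} = 14 - L$ ($u{\left(L \right)} = 7 - \left(L - 7\right) = 7 - \left(-7 + L\right) = 14 - L$)
$\left(u{\left(6 \right)} - 135\right)^{2} = \left(\left(14 - 6\right) - 135\right)^{2} = \left(8 - 135\right)^{2} = \left(-127\right)^{2} = 16129$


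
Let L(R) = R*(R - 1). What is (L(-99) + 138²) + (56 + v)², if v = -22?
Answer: 30100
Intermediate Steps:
L(R) = R*(-1 + R)
(L(-99) + 138²) + (56 + v)² = (-99*(-1 - 99) + 138²) + (56 - 22)² = (-99*(-100) + 19044) + 34² = (9900 + 19044) + 1156 = 28944 + 1156 = 30100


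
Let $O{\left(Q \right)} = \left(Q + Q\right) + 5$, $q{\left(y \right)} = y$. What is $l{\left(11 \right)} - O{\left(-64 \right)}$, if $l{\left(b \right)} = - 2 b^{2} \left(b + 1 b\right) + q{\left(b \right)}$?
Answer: $-5190$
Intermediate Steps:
$O{\left(Q \right)} = 5 + 2 Q$ ($O{\left(Q \right)} = 2 Q + 5 = 5 + 2 Q$)
$l{\left(b \right)} = b - 4 b^{3}$ ($l{\left(b \right)} = - 2 b^{2} \left(b + 1 b\right) + b = - 2 b^{2} \left(b + b\right) + b = - 2 b^{2} \cdot 2 b + b = - 4 b^{3} + b = b - 4 b^{3}$)
$l{\left(11 \right)} - O{\left(-64 \right)} = \left(11 - 4 \cdot 11^{3}\right) - \left(5 + 2 \left(-64\right)\right) = \left(11 - 5324\right) - \left(5 - 128\right) = \left(11 - 5324\right) - -123 = -5313 + 123 = -5190$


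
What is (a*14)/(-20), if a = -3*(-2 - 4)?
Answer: -63/5 ≈ -12.600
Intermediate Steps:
a = 18 (a = -3*(-6) = 18)
(a*14)/(-20) = (18*14)/(-20) = 252*(-1/20) = -63/5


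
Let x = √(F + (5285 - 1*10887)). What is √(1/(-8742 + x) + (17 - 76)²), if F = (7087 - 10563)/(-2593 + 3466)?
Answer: √((8855392191 - 24367*I*√9688166)/(2543922 - 7*I*√9688166)) ≈ 59.0 - 0.e-8*I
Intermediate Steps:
F = -3476/873 ≈ -3.9817
x = 7*I*√9688166/291 (x = √(-3476/873 + (5285 - 1*10887)) = √(-3476/873 + (5285 - 10887)) = √(-3476/873 - 5602) = √(-4894022/873) = 7*I*√9688166/291 ≈ 74.873*I)
√(1/(-8742 + x) + (17 - 76)²) = √(1/(-8742 + 7*I*√9688166/291) + (17 - 76)²) = √(1/(-8742 + 7*I*√9688166/291) + (-59)²) = √(1/(-8742 + 7*I*√9688166/291) + 3481) = √(3481 + 1/(-8742 + 7*I*√9688166/291))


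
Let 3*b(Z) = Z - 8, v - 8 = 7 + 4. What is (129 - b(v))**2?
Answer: 141376/9 ≈ 15708.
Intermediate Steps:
v = 19 (v = 8 + (7 + 4) = 8 + 11 = 19)
b(Z) = -8/3 + Z/3 (b(Z) = (Z - 8)/3 = (-8 + Z)/3 = -8/3 + Z/3)
(129 - b(v))**2 = (129 - (-8/3 + (1/3)*19))**2 = (129 - (-8/3 + 19/3))**2 = (129 - 1*11/3)**2 = (129 - 11/3)**2 = (376/3)**2 = 141376/9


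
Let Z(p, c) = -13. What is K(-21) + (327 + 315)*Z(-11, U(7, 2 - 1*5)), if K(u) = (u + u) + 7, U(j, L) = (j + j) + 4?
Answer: -8381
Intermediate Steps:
U(j, L) = 4 + 2*j (U(j, L) = 2*j + 4 = 4 + 2*j)
K(u) = 7 + 2*u (K(u) = 2*u + 7 = 7 + 2*u)
K(-21) + (327 + 315)*Z(-11, U(7, 2 - 1*5)) = (7 + 2*(-21)) + (327 + 315)*(-13) = (7 - 42) + 642*(-13) = -35 - 8346 = -8381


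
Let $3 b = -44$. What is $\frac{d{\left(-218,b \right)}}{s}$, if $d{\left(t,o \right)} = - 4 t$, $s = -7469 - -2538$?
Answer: $- \frac{872}{4931} \approx -0.17684$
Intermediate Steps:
$b = - \frac{44}{3}$ ($b = \frac{1}{3} \left(-44\right) = - \frac{44}{3} \approx -14.667$)
$s = -4931$ ($s = -7469 + 2538 = -4931$)
$\frac{d{\left(-218,b \right)}}{s} = \frac{\left(-4\right) \left(-218\right)}{-4931} = 872 \left(- \frac{1}{4931}\right) = - \frac{872}{4931}$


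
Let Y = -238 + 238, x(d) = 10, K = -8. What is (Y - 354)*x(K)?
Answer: -3540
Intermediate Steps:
Y = 0
(Y - 354)*x(K) = (0 - 354)*10 = -354*10 = -3540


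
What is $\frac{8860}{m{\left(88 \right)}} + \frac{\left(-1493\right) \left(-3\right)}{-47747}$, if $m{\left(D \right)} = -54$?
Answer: $- \frac{211640143}{1289169} \approx -164.17$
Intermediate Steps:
$\frac{8860}{m{\left(88 \right)}} + \frac{\left(-1493\right) \left(-3\right)}{-47747} = \frac{8860}{-54} + \frac{\left(-1493\right) \left(-3\right)}{-47747} = 8860 \left(- \frac{1}{54}\right) + 4479 \left(- \frac{1}{47747}\right) = - \frac{4430}{27} - \frac{4479}{47747} = - \frac{211640143}{1289169}$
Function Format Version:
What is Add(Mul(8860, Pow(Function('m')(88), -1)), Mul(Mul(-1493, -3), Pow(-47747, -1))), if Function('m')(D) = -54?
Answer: Rational(-211640143, 1289169) ≈ -164.17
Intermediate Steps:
Add(Mul(8860, Pow(Function('m')(88), -1)), Mul(Mul(-1493, -3), Pow(-47747, -1))) = Add(Mul(8860, Pow(-54, -1)), Mul(Mul(-1493, -3), Pow(-47747, -1))) = Add(Mul(8860, Rational(-1, 54)), Mul(4479, Rational(-1, 47747))) = Add(Rational(-4430, 27), Rational(-4479, 47747)) = Rational(-211640143, 1289169)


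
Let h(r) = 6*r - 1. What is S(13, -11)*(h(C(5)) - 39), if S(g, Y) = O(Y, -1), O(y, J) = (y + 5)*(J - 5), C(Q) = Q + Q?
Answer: 720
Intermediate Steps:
C(Q) = 2*Q
h(r) = -1 + 6*r
O(y, J) = (-5 + J)*(5 + y) (O(y, J) = (5 + y)*(-5 + J) = (-5 + J)*(5 + y))
S(g, Y) = -30 - 6*Y (S(g, Y) = -25 - 5*Y + 5*(-1) - Y = -25 - 5*Y - 5 - Y = -30 - 6*Y)
S(13, -11)*(h(C(5)) - 39) = (-30 - 6*(-11))*((-1 + 6*(2*5)) - 39) = (-30 + 66)*((-1 + 6*10) - 39) = 36*((-1 + 60) - 39) = 36*(59 - 39) = 36*20 = 720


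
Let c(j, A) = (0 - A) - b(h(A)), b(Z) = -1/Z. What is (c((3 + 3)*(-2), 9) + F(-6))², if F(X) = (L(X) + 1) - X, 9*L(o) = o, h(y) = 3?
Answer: 49/9 ≈ 5.4444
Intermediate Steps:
L(o) = o/9
c(j, A) = ⅓ - A (c(j, A) = (0 - A) - (-1)/3 = -A - (-1)/3 = -A - 1*(-⅓) = -A + ⅓ = ⅓ - A)
F(X) = 1 - 8*X/9 (F(X) = (X/9 + 1) - X = (1 + X/9) - X = 1 - 8*X/9)
(c((3 + 3)*(-2), 9) + F(-6))² = ((⅓ - 1*9) + (1 - 8/9*(-6)))² = ((⅓ - 9) + (1 + 16/3))² = (-26/3 + 19/3)² = (-7/3)² = 49/9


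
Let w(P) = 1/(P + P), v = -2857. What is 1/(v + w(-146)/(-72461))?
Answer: -21158612/60450154483 ≈ -0.00035002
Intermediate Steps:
w(P) = 1/(2*P)
1/(v + w(-146)/(-72461)) = 1/(-2857 + ((½)/(-146))/(-72461)) = 1/(-2857 + ((½)*(-1/146))*(-1/72461)) = 1/(-2857 - 1/292*(-1/72461)) = 1/(-2857 + 1/21158612) = 1/(-60450154483/21158612) = -21158612/60450154483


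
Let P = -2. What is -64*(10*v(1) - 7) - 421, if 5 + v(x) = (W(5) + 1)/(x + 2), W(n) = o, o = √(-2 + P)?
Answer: 9041/3 - 1280*I/3 ≈ 3013.7 - 426.67*I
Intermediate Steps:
o = 2*I (o = √(-2 - 2) = √(-4) = 2*I ≈ 2.0*I)
W(n) = 2*I
v(x) = -5 + (1 + 2*I)/(2 + x) (v(x) = -5 + (2*I + 1)/(x + 2) = -5 + (1 + 2*I)/(2 + x))
-64*(10*v(1) - 7) - 421 = -64*(10*((-9 - 5*1 + 2*I)/(2 + 1)) - 7) - 421 = -64*(10*((-9 - 5 + 2*I)/3) - 7) - 421 = -64*(10*((-14 + 2*I)/3) - 7) - 421 = -64*(10*(-14/3 + 2*I/3) - 7) - 421 = -64*((-140/3 + 20*I/3) - 7) - 421 = -64*(-161/3 + 20*I/3) - 421 = (10304/3 - 1280*I/3) - 421 = 9041/3 - 1280*I/3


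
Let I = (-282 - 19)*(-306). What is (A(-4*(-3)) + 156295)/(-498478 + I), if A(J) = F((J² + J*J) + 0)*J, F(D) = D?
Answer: -159751/406372 ≈ -0.39312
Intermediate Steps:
A(J) = 2*J³ (A(J) = ((J² + J*J) + 0)*J = ((J² + J²) + 0)*J = (2*J² + 0)*J = (2*J²)*J = 2*J³)
I = 92106 (I = -301*(-306) = 92106)
(A(-4*(-3)) + 156295)/(-498478 + I) = (2*(-4*(-3))³ + 156295)/(-498478 + 92106) = (2*12³ + 156295)/(-406372) = (2*1728 + 156295)*(-1/406372) = (3456 + 156295)*(-1/406372) = 159751*(-1/406372) = -159751/406372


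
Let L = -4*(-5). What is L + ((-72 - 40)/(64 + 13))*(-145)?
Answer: 2540/11 ≈ 230.91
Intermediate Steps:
L = 20
L + ((-72 - 40)/(64 + 13))*(-145) = 20 + ((-72 - 40)/(64 + 13))*(-145) = 20 - 112/77*(-145) = 20 - 112*1/77*(-145) = 20 - 16/11*(-145) = 20 + 2320/11 = 2540/11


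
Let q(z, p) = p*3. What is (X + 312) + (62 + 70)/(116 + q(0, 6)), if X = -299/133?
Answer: 2768977/8911 ≈ 310.74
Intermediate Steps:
q(z, p) = 3*p
X = -299/133 (X = -299*1/133 = -299/133 ≈ -2.2481)
(X + 312) + (62 + 70)/(116 + q(0, 6)) = (-299/133 + 312) + (62 + 70)/(116 + 3*6) = 41197/133 + 132/(116 + 18) = 41197/133 + 132/134 = 41197/133 + 132*(1/134) = 41197/133 + 66/67 = 2768977/8911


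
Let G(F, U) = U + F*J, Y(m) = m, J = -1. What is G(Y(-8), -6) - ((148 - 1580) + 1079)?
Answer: 355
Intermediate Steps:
G(F, U) = U - F (G(F, U) = U + F*(-1) = U - F)
G(Y(-8), -6) - ((148 - 1580) + 1079) = (-6 - 1*(-8)) - ((148 - 1580) + 1079) = (-6 + 8) - (-1432 + 1079) = 2 - 1*(-353) = 2 + 353 = 355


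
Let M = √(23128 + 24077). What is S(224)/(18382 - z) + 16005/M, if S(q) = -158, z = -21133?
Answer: -158/39515 + 1067*√5245/1049 ≈ 73.661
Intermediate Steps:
M = 3*√5245 (M = √47205 = 3*√5245 ≈ 217.27)
S(224)/(18382 - z) + 16005/M = -158/(18382 - 1*(-21133)) + 16005/((3*√5245)) = -158/(18382 + 21133) + 16005*(√5245/15735) = -158/39515 + 1067*√5245/1049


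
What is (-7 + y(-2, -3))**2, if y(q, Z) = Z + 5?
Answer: 25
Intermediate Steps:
y(q, Z) = 5 + Z
(-7 + y(-2, -3))**2 = (-7 + (5 - 3))**2 = (-7 + 2)**2 = (-5)**2 = 25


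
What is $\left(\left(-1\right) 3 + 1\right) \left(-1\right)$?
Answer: $2$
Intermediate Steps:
$\left(\left(-1\right) 3 + 1\right) \left(-1\right) = \left(-3 + 1\right) \left(-1\right) = \left(-2\right) \left(-1\right) = 2$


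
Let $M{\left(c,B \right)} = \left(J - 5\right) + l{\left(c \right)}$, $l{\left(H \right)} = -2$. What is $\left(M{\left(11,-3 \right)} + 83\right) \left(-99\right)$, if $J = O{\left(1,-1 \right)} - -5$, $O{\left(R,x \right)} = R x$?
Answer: $-7920$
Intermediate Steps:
$J = 4$ ($J = 1 \left(-1\right) - -5 = -1 + 5 = 4$)
$M{\left(c,B \right)} = -3$ ($M{\left(c,B \right)} = \left(4 - 5\right) - 2 = -1 - 2 = -3$)
$\left(M{\left(11,-3 \right)} + 83\right) \left(-99\right) = \left(-3 + 83\right) \left(-99\right) = 80 \left(-99\right) = -7920$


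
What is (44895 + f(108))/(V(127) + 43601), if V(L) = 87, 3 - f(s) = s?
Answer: 22395/21844 ≈ 1.0252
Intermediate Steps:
f(s) = 3 - s
(44895 + f(108))/(V(127) + 43601) = (44895 + (3 - 1*108))/(87 + 43601) = (44895 + (3 - 108))/43688 = (44895 - 105)*(1/43688) = 44790*(1/43688) = 22395/21844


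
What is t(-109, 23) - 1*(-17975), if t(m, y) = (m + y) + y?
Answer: 17912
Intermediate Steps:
t(m, y) = m + 2*y
t(-109, 23) - 1*(-17975) = (-109 + 2*23) - 1*(-17975) = (-109 + 46) + 17975 = -63 + 17975 = 17912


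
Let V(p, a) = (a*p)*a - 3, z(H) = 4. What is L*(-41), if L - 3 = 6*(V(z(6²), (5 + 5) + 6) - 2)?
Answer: -250797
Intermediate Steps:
V(p, a) = -3 + p*a² (V(p, a) = p*a² - 3 = -3 + p*a²)
L = 6117 (L = 3 + 6*((-3 + 4*((5 + 5) + 6)²) - 2) = 3 + 6*((-3 + 4*(10 + 6)²) - 2) = 3 + 6*((-3 + 4*16²) - 2) = 3 + 6*((-3 + 4*256) - 2) = 3 + 6*((-3 + 1024) - 2) = 3 + 6*(1021 - 2) = 3 + 6*1019 = 3 + 6114 = 6117)
L*(-41) = 6117*(-41) = -250797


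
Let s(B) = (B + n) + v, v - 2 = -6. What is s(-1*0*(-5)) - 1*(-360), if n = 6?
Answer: 362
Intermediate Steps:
v = -4 (v = 2 - 6 = -4)
s(B) = 2 + B (s(B) = (B + 6) - 4 = (6 + B) - 4 = 2 + B)
s(-1*0*(-5)) - 1*(-360) = (2 - 1*0*(-5)) - 1*(-360) = (2 + 0*(-5)) + 360 = (2 + 0) + 360 = 2 + 360 = 362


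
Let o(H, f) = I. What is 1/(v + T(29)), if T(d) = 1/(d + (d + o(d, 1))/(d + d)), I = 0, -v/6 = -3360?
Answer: 59/1189442 ≈ 4.9603e-5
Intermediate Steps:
v = 20160 (v = -6*(-3360) = 20160)
o(H, f) = 0
T(d) = 1/(½ + d) (T(d) = 1/(d + (d + 0)/(d + d)) = 1/(d + d/((2*d))) = 1/(d + d*(1/(2*d))) = 1/(d + ½) = 1/(½ + d))
1/(v + T(29)) = 1/(20160 + 2/(1 + 2*29)) = 1/(20160 + 2/(1 + 58)) = 1/(20160 + 2/59) = 1/(1189442/59) = 59/1189442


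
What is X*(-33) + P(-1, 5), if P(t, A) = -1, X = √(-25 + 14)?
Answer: -1 - 33*I*√11 ≈ -1.0 - 109.45*I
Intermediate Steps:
X = I*√11 (X = √(-11) = I*√11 ≈ 3.3166*I)
X*(-33) + P(-1, 5) = (I*√11)*(-33) - 1 = -33*I*√11 - 1 = -1 - 33*I*√11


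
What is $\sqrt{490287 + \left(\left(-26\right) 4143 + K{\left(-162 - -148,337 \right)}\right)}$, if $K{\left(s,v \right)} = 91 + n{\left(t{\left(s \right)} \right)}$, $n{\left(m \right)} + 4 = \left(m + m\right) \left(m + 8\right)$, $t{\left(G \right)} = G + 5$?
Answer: $\sqrt{382674} \approx 618.61$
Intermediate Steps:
$t{\left(G \right)} = 5 + G$
$n{\left(m \right)} = -4 + 2 m \left(8 + m\right)$ ($n{\left(m \right)} = -4 + \left(m + m\right) \left(m + 8\right) = -4 + 2 m \left(8 + m\right)$)
$K{\left(s,v \right)} = 167 + 2 \left(5 + s\right)^{2} + 16 s$ ($K{\left(s,v \right)} = 91 + \left(-4 + 2 \left(5 + s\right)^{2} + 16 \left(5 + s\right)\right) = 91 + \left(-4 + 2 \left(5 + s\right)^{2} + \left(80 + 16 s\right)\right) = 91 + \left(76 + 2 \left(5 + s\right)^{2} + 16 s\right) = 167 + 2 \left(5 + s\right)^{2} + 16 s$)
$\sqrt{490287 + \left(\left(-26\right) 4143 + K{\left(-162 - -148,337 \right)}\right)} = \sqrt{490287 - \left(107501 - 36 \left(-162 - -148\right) - 2 \left(-162 - -148\right)^{2}\right)} = \sqrt{490287 - \left(107501 - 36 \left(-162 + 148\right) - 2 \left(-162 + 148\right)^{2}\right)} = \sqrt{490287 + \left(-107718 + \left(217 + 2 \left(-14\right)^{2} + 36 \left(-14\right)\right)\right)} = \sqrt{490287 + \left(-107718 + \left(217 + 2 \cdot 196 - 504\right)\right)} = \sqrt{490287 + \left(-107718 + \left(217 + 392 - 504\right)\right)} = \sqrt{490287 + \left(-107718 + 105\right)} = \sqrt{490287 - 107613} = \sqrt{382674}$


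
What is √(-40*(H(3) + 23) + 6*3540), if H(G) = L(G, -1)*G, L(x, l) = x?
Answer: 2*√4990 ≈ 141.28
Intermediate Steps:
H(G) = G² (H(G) = G*G = G²)
√(-40*(H(3) + 23) + 6*3540) = √(-40*(3² + 23) + 6*3540) = √(-40*(9 + 23) + 21240) = √(-40*32 + 21240) = √(-1280 + 21240) = √19960 = 2*√4990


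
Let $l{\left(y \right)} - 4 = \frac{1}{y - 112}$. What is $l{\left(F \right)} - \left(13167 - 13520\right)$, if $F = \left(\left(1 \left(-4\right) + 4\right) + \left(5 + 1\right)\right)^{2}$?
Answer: $\frac{27131}{76} \approx 356.99$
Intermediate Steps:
$F = 36$ ($F = \left(\left(-4 + 4\right) + 6\right)^{2} = \left(0 + 6\right)^{2} = 6^{2} = 36$)
$l{\left(y \right)} = 4 + \frac{1}{-112 + y}$ ($l{\left(y \right)} = 4 + \frac{1}{y - 112} = 4 + \frac{1}{-112 + y}$)
$l{\left(F \right)} - \left(13167 - 13520\right) = \frac{-447 + 4 \cdot 36}{-112 + 36} - \left(13167 - 13520\right) = \frac{-447 + 144}{-76} - -353 = \left(- \frac{1}{76}\right) \left(-303\right) + 353 = \frac{303}{76} + 353 = \frac{27131}{76}$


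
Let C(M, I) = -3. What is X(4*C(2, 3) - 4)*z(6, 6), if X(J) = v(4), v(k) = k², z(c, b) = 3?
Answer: 48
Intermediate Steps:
X(J) = 16 (X(J) = 4² = 16)
X(4*C(2, 3) - 4)*z(6, 6) = 16*3 = 48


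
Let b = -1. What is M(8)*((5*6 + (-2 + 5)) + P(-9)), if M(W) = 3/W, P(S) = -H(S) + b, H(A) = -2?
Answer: 51/4 ≈ 12.750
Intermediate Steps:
P(S) = 1 (P(S) = -1*(-2) - 1 = 2 - 1 = 1)
M(8)*((5*6 + (-2 + 5)) + P(-9)) = (3/8)*((5*6 + (-2 + 5)) + 1) = (3*(⅛))*((30 + 3) + 1) = 3*(33 + 1)/8 = (3/8)*34 = 51/4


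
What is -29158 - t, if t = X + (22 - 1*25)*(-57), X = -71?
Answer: -29258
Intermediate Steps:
t = 100 (t = -71 + (22 - 1*25)*(-57) = -71 + (22 - 25)*(-57) = -71 - 3*(-57) = -71 + 171 = 100)
-29158 - t = -29158 - 1*100 = -29158 - 100 = -29258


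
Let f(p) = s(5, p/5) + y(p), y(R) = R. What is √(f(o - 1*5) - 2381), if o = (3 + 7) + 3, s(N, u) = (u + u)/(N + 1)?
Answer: I*√533805/15 ≈ 48.708*I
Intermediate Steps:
s(N, u) = 2*u/(1 + N) (s(N, u) = (2*u)/(1 + N) = 2*u/(1 + N))
o = 13 (o = 10 + 3 = 13)
f(p) = 16*p/15 (f(p) = 2*(p/5)/(1 + 5) + p = 2*(p*(⅕))/6 + p = 2*(p/5)*(⅙) + p = p/15 + p = 16*p/15)
√(f(o - 1*5) - 2381) = √(16*(13 - 1*5)/15 - 2381) = √(16*(13 - 5)/15 - 2381) = √((16/15)*8 - 2381) = √(128/15 - 2381) = √(-35587/15) = I*√533805/15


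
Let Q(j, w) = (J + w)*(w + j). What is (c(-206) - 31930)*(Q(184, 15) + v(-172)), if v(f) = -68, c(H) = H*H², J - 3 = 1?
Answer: -32576918898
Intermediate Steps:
J = 4 (J = 3 + 1 = 4)
c(H) = H³
Q(j, w) = (4 + w)*(j + w) (Q(j, w) = (4 + w)*(w + j) = (4 + w)*(j + w))
(c(-206) - 31930)*(Q(184, 15) + v(-172)) = ((-206)³ - 31930)*((15² + 4*184 + 4*15 + 184*15) - 68) = (-8741816 - 31930)*((225 + 736 + 60 + 2760) - 68) = -8773746*(3781 - 68) = -8773746*3713 = -32576918898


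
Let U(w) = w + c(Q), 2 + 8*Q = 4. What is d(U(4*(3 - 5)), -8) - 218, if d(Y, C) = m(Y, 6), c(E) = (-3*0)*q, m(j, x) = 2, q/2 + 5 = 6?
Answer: -216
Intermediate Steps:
q = 2 (q = -10 + 2*6 = -10 + 12 = 2)
Q = 1/4 (Q = -1/4 + (1/8)*4 = -1/4 + 1/2 = 1/4 ≈ 0.25000)
c(E) = 0 (c(E) = -3*0*2 = 0*2 = 0)
U(w) = w (U(w) = w + 0 = w)
d(Y, C) = 2
d(U(4*(3 - 5)), -8) - 218 = 2 - 218 = -216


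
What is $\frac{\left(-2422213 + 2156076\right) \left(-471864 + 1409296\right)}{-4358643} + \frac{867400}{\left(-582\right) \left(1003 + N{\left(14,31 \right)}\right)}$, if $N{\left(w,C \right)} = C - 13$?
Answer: $\frac{8235883173771036}{143888975597} \approx 57238.0$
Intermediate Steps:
$N{\left(w,C \right)} = -13 + C$ ($N{\left(w,C \right)} = C - 13 = -13 + C$)
$\frac{\left(-2422213 + 2156076\right) \left(-471864 + 1409296\right)}{-4358643} + \frac{867400}{\left(-582\right) \left(1003 + N{\left(14,31 \right)}\right)} = \frac{\left(-2422213 + 2156076\right) \left(-471864 + 1409296\right)}{-4358643} + \frac{867400}{\left(-582\right) \left(1003 + \left(-13 + 31\right)\right)} = \left(-266137\right) 937432 \left(- \frac{1}{4358643}\right) + \frac{867400}{\left(-582\right) \left(1003 + 18\right)} = \left(-249485340184\right) \left(- \frac{1}{4358643}\right) + \frac{867400}{\left(-582\right) 1021} = \frac{249485340184}{4358643} + \frac{867400}{-594222} = \frac{249485340184}{4358643} + 867400 \left(- \frac{1}{594222}\right) = \frac{249485340184}{4358643} - \frac{433700}{297111} = \frac{8235883173771036}{143888975597}$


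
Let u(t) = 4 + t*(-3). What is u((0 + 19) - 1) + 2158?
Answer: 2108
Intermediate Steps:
u(t) = 4 - 3*t
u((0 + 19) - 1) + 2158 = (4 - 3*((0 + 19) - 1)) + 2158 = (4 - 3*(19 - 1)) + 2158 = (4 - 3*18) + 2158 = (4 - 54) + 2158 = -50 + 2158 = 2108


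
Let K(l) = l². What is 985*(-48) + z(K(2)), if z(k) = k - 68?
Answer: -47344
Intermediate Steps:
z(k) = -68 + k
985*(-48) + z(K(2)) = 985*(-48) + (-68 + 2²) = -47280 + (-68 + 4) = -47280 - 64 = -47344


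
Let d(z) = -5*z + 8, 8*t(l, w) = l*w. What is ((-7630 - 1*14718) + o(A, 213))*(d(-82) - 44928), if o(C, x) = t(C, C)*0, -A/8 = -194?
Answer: 994709480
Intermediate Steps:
t(l, w) = l*w/8 (t(l, w) = (l*w)/8 = l*w/8)
A = 1552 (A = -8*(-194) = 1552)
d(z) = 8 - 5*z
o(C, x) = 0 (o(C, x) = (C*C/8)*0 = (C²/8)*0 = 0)
((-7630 - 1*14718) + o(A, 213))*(d(-82) - 44928) = ((-7630 - 1*14718) + 0)*((8 - 5*(-82)) - 44928) = ((-7630 - 14718) + 0)*((8 + 410) - 44928) = (-22348 + 0)*(418 - 44928) = -22348*(-44510) = 994709480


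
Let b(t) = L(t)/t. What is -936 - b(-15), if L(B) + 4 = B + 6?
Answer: -14053/15 ≈ -936.87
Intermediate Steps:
L(B) = 2 + B (L(B) = -4 + (B + 6) = -4 + (6 + B) = 2 + B)
b(t) = (2 + t)/t
-936 - b(-15) = -936 - (2 - 15)/(-15) = -936 - (-1)*(-13)/15 = -936 - 1*13/15 = -936 - 13/15 = -14053/15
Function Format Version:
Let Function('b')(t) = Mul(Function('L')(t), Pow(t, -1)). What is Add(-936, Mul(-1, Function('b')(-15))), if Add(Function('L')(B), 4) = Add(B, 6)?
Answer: Rational(-14053, 15) ≈ -936.87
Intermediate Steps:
Function('L')(B) = Add(2, B) (Function('L')(B) = Add(-4, Add(B, 6)) = Add(-4, Add(6, B)) = Add(2, B))
Function('b')(t) = Mul(Pow(t, -1), Add(2, t)) (Function('b')(t) = Mul(Add(2, t), Pow(t, -1)) = Mul(Pow(t, -1), Add(2, t)))
Add(-936, Mul(-1, Function('b')(-15))) = Add(-936, Mul(-1, Mul(Pow(-15, -1), Add(2, -15)))) = Add(-936, Mul(-1, Mul(Rational(-1, 15), -13))) = Add(-936, Mul(-1, Rational(13, 15))) = Add(-936, Rational(-13, 15)) = Rational(-14053, 15)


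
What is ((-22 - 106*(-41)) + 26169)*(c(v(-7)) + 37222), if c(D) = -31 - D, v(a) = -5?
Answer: 1134217628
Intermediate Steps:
((-22 - 106*(-41)) + 26169)*(c(v(-7)) + 37222) = ((-22 - 106*(-41)) + 26169)*((-31 - 1*(-5)) + 37222) = ((-22 + 4346) + 26169)*((-31 + 5) + 37222) = (4324 + 26169)*(-26 + 37222) = 30493*37196 = 1134217628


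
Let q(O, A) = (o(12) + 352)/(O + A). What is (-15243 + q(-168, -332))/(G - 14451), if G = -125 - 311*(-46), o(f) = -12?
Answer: 190546/3375 ≈ 56.458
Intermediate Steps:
q(O, A) = 340/(A + O) (q(O, A) = (-12 + 352)/(O + A) = 340/(A + O))
G = 14181 (G = -125 + 14306 = 14181)
(-15243 + q(-168, -332))/(G - 14451) = (-15243 + 340/(-332 - 168))/(14181 - 14451) = (-15243 + 340/(-500))/(-270) = (-15243 + 340*(-1/500))*(-1/270) = (-15243 - 17/25)*(-1/270) = -381092/25*(-1/270) = 190546/3375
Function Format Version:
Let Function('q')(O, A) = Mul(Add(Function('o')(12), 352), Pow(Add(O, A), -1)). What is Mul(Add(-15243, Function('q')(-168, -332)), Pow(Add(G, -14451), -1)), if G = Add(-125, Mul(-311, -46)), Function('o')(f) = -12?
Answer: Rational(190546, 3375) ≈ 56.458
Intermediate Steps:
Function('q')(O, A) = Mul(340, Pow(Add(A, O), -1)) (Function('q')(O, A) = Mul(Add(-12, 352), Pow(Add(O, A), -1)) = Mul(340, Pow(Add(A, O), -1)))
G = 14181 (G = Add(-125, 14306) = 14181)
Mul(Add(-15243, Function('q')(-168, -332)), Pow(Add(G, -14451), -1)) = Mul(Add(-15243, Mul(340, Pow(Add(-332, -168), -1))), Pow(Add(14181, -14451), -1)) = Mul(Add(-15243, Mul(340, Pow(-500, -1))), Pow(-270, -1)) = Mul(Add(-15243, Mul(340, Rational(-1, 500))), Rational(-1, 270)) = Mul(Add(-15243, Rational(-17, 25)), Rational(-1, 270)) = Mul(Rational(-381092, 25), Rational(-1, 270)) = Rational(190546, 3375)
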